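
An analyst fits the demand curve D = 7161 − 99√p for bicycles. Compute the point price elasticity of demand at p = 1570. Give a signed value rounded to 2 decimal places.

-0.61

dD/dp = −99/(2√p) = -1.24927. At p = 1570, D = 3238.3.
Ed = (dD/dp)·(p/D) = (-1.24927) × (1570/3238.3) = -0.6056…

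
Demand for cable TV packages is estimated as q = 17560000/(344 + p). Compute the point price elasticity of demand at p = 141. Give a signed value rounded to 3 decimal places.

dq/dp = −17560000/(344 + p)² = -74.6519. At p = 141, q = 36206.2.
Ed = (dq/dp)·(p/q) = (-74.6519) × (141/36206.2) = -0.29072…

-0.291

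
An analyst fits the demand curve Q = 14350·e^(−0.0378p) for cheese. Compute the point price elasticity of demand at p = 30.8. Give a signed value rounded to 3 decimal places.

dQ/dp = −0.0378·Q = -169.325. At p = 30.8, Q = 4479.49.
Ed = (dQ/dp)·(p/Q) = (-169.325) × (30.8/4479.49) = -1.16424

-1.164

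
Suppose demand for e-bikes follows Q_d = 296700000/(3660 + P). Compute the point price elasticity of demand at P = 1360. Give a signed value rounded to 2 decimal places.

dQ_d/dP = −296700000/(3660 + P)² = -11.7736. At P = 1360, Q_d = 59103.6.
Ed = (dQ_d/dP)·(P/Q_d) = (-11.7736) × (1360/59103.6) = -0.2709…

-0.27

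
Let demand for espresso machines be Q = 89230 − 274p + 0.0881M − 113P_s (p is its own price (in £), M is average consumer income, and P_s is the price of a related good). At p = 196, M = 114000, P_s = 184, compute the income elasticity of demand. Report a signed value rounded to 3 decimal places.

0.405

At the given values, Q = 89230 − 274(196) + 0.0881(114000) − 113(184) = 24777.4.
∂Q/∂M = 0.0881.
E = (0.0881) × (114000/24777.4) = 0.40534…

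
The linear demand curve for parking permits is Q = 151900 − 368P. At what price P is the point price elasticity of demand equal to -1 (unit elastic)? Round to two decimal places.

Ed = −368P/(151900 − 368P). Set this equal to -1:
368P = 1·(151900 − 368P) ⇒ 368P(1 + 1) = 1·151900
P = 1·151900 / (368·2) = 206.3858…

206.39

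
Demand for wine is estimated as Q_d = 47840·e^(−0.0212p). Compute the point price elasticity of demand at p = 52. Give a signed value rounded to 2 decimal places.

dQ_d/dp = −0.0212·Q_d = -336.791. At p = 52, Q_d = 15886.4.
Ed = (dQ_d/dp)·(p/Q_d) = (-336.791) × (52/15886.4) = -1.1024

-1.10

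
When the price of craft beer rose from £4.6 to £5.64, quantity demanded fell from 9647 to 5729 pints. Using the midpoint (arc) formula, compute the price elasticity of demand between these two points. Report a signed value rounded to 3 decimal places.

%ΔQ = (5729 − 9647) / [(9647 + 5729)/2] = -3918/7688 = -0.509625…
%ΔP = (5.64 − 4.6) / [(4.6 + 5.64)/2] = 1.04/5.12 = 0.203125
Arc Ed = %ΔQ / %ΔP = (-3918/7688) / (1.04/5.12) = -2.50892…

-2.509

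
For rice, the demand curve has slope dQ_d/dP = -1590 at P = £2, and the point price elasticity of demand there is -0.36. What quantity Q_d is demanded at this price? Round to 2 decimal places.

8833.33

Ed = (dQ_d/dP)·(P/Q_d) ⇒ Q_d = (dQ_d/dP)·P/Ed = (-1590)·2/(-0.36) = 8833.3333…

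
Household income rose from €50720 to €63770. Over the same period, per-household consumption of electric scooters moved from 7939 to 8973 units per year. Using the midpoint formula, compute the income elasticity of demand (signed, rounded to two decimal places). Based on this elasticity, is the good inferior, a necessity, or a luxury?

%ΔQ = (8973 − 7939)/[( 7939 + 8973)/2] = 1034/8456 = 0.122280…
%ΔIncome = (63770 − 50720)/[( 50720 + 63770)/2] = 13050/57245 = 0.227967…
E_income = (1034/8456) / (13050/57245) = 0.5363…
0 < E_income < 1 ⇒ normal good, necessity.

0.54; necessity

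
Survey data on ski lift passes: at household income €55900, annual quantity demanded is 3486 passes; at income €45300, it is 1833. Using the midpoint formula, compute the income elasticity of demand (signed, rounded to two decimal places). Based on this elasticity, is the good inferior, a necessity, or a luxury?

2.97; luxury

%ΔQ = (1833 − 3486)/[( 3486 + 1833)/2] = -1653/2659.5 = -0.621545…
%ΔIncome = (45300 − 55900)/[( 55900 + 45300)/2] = -10600/50600 = -0.209486…
E_income = (-1653/2659.5) / (-10600/50600) = 2.9669…
E_income > 1 ⇒ normal good, luxury.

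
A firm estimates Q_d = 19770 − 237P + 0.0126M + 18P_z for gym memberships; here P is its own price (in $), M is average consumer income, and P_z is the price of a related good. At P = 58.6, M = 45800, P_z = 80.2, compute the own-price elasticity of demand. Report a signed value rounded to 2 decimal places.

-1.76

At the given values, Q_d = 19770 − 237(58.6) + 0.0126(45800) + 18(80.2) = 7902.48.
∂Q_d/∂P = −237.
E = (-237) × (58.6/7902.48) = -1.7574…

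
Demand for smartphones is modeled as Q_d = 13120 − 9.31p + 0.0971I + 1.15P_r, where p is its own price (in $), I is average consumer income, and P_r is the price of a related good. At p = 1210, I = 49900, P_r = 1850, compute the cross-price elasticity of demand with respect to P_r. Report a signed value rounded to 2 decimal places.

At the given values, Q_d = 13120 − 9.31(1210) + 0.0971(49900) + 1.15(1850) = 8827.69.
∂Q_d/∂P_r = 1.15.
E = (1.15) × (1850/8827.69) = 0.2410…

0.24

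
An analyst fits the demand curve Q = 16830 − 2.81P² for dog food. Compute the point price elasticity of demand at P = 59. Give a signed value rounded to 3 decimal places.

dQ/dP = −2·2.81·P = -331.58. At P = 59, Q = 7048.39.
Ed = (dQ/dP)·(P/Q) = (-331.58) × (59/7048.39) = -2.77555…

-2.776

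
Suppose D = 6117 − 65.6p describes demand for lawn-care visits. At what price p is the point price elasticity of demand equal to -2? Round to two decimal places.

Ed = −65.6p/(6117 − 65.6p). Set this equal to -2:
65.6p = 2·(6117 − 65.6p) ⇒ 65.6p(1 + 2) = 2·6117
p = 2·6117 / (65.6·3) = 62.1646…

62.16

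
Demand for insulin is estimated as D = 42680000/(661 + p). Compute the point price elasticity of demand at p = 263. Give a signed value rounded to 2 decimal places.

dD/dp = −42680000/(661 + p)² = -49.9897. At p = 263, D = 46190.5.
Ed = (dD/dp)·(p/D) = (-49.9897) × (263/46190.5) = -0.2846…

-0.28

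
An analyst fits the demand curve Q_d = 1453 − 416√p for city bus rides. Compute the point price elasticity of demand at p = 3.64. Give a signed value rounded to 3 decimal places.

-0.602

dQ_d/dp = −416/(2√p) = -109.022. At p = 3.64, Q_d = 659.323.
Ed = (dQ_d/dp)·(p/Q_d) = (-109.022) × (3.64/659.323) = -0.60188…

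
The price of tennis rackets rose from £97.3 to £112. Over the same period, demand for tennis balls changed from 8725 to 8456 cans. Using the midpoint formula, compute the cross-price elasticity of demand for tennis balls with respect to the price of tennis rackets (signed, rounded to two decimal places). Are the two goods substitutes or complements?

-0.22; complements

%ΔQ_{tennis balls} = (8456 − 8725)/avg = -269/8590.5 = -0.031313…
%ΔP_{tennis rackets} = (112 − 97.3)/avg = 14.7/104.65 = 0.140468…
E_cross = (-269/8590.5) / (14.7/104.65) = -0.2229…
E_cross < 0 ⇒ the goods are complements.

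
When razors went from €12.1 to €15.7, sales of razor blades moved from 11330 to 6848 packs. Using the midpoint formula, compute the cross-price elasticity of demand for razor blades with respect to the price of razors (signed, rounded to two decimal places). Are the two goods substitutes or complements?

%ΔQ_{razor blades} = (6848 − 11330)/avg = -4482/9089 = -0.493123…
%ΔP_{razors} = (15.7 − 12.1)/avg = 3.6/13.9 = 0.258992…
E_cross = (-4482/9089) / (3.6/13.9) = -1.9040…
E_cross < 0 ⇒ the goods are complements.

-1.90; complements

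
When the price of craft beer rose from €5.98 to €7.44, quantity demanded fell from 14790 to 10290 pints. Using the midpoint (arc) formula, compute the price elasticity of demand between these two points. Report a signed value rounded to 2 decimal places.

-1.65

%ΔQ = (10290 − 14790) / [(14790 + 10290)/2] = -4500/12540 = -0.358851…
%ΔP = (7.44 − 5.98) / [(5.98 + 7.44)/2] = 1.46/6.71 = 0.217585…
Arc Ed = %ΔQ / %ΔP = (-4500/12540) / (1.46/6.71) = -1.6492…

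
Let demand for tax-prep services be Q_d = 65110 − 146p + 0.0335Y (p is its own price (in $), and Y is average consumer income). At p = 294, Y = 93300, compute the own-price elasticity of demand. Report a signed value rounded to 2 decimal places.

-1.70

At the given values, Q_d = 65110 − 146(294) + 0.0335(93300) = 25311.55.
∂Q_d/∂p = −146.
E = (-146) × (294/25311.55) = -1.6958…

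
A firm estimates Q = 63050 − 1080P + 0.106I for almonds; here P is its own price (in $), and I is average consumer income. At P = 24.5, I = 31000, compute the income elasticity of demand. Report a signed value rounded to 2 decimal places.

At the given values, Q = 63050 − 1080(24.5) + 0.106(31000) = 39876.
∂Q/∂I = 0.106.
E = (0.106) × (31000/39876) = 0.0824…

0.08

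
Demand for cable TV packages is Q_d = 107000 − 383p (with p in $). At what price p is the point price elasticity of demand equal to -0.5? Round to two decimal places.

93.12

Ed = −383p/(107000 − 383p). Set this equal to -0.5:
383p = 0.5·(107000 − 383p) ⇒ 383p(1 + 0.5) = 0.5·107000
p = 0.5·107000 / (383·1.5) = 93.1244…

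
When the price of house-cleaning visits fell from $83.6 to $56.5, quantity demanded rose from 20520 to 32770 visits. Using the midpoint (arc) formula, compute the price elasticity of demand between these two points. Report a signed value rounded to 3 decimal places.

-1.188

%ΔQ = (32770 − 20520) / [(20520 + 32770)/2] = 12250/26645 = 0.459748…
%ΔP = (56.5 − 83.6) / [(83.6 + 56.5)/2] = -27.1/70.05 = -0.386866…
Arc Ed = %ΔQ / %ΔP = (12250/26645) / (-27.1/70.05) = -1.18839…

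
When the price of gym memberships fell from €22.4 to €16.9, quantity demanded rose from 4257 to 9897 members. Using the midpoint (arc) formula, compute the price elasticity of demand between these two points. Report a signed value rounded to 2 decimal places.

-2.85

%ΔQ = (9897 − 4257) / [(4257 + 9897)/2] = 5640/7077 = 0.796947…
%ΔP = (16.9 − 22.4) / [(22.4 + 16.9)/2] = -5.5/19.65 = -0.279898…
Arc Ed = %ΔQ / %ΔP = (5640/7077) / (-5.5/19.65) = -2.8472…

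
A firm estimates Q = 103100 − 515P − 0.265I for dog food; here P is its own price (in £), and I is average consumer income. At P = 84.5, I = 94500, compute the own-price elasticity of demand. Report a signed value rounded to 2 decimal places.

-1.26

At the given values, Q = 103100 − 515(84.5) − 0.265(94500) = 34540.
∂Q/∂P = −515.
E = (-515) × (84.5/34540) = -1.2599…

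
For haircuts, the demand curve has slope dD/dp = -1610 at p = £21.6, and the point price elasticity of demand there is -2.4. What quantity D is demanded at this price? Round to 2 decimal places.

14490.00

Ed = (dD/dp)·(p/D) ⇒ D = (dD/dp)·p/Ed = (-1610)·21.6/(-2.4) = 14490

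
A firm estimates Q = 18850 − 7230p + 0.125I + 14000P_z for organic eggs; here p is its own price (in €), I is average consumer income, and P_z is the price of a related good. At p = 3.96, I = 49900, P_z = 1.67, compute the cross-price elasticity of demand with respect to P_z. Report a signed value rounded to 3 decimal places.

1.179

At the given values, Q = 18850 − 7230(3.96) + 0.125(49900) + 14000(1.67) = 19836.7.
∂Q/∂P_z = 14000.
E = (14000) × (1.67/19836.7) = 1.17862…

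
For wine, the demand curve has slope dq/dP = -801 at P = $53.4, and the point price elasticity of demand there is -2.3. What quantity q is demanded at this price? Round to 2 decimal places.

18597.13

Ed = (dq/dP)·(P/q) ⇒ q = (dq/dP)·P/Ed = (-801)·53.4/(-2.3) = 18597.1304…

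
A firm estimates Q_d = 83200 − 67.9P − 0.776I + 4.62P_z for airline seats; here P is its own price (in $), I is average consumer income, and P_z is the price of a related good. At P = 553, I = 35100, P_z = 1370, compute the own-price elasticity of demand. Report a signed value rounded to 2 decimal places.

At the given values, Q_d = 83200 − 67.9(553) − 0.776(35100) + 4.62(1370) = 24743.1.
∂Q_d/∂P = −67.9.
E = (-67.9) × (553/24743.1) = -1.5175…

-1.52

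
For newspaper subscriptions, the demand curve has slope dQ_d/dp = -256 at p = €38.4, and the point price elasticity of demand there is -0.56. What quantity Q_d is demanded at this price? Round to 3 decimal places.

17554.286

Ed = (dQ_d/dp)·(p/Q_d) ⇒ Q_d = (dQ_d/dp)·p/Ed = (-256)·38.4/(-0.56) = 17554.28571…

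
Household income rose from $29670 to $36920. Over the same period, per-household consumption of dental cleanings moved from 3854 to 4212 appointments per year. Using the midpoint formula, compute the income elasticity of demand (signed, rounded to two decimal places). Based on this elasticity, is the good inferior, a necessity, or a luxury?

%ΔQ = (4212 − 3854)/[( 3854 + 4212)/2] = 358/4033 = 0.088767…
%ΔIncome = (36920 − 29670)/[( 29670 + 36920)/2] = 7250/33295 = 0.217750…
E_income = (358/4033) / (7250/33295) = 0.4076…
0 < E_income < 1 ⇒ normal good, necessity.

0.41; necessity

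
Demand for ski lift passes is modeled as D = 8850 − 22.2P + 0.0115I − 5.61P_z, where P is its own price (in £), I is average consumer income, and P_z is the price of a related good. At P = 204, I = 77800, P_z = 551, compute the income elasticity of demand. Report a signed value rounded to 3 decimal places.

0.421

At the given values, D = 8850 − 22.2(204) + 0.0115(77800) − 5.61(551) = 2124.79.
∂D/∂I = 0.0115.
E = (0.0115) × (77800/2124.79) = 0.42107…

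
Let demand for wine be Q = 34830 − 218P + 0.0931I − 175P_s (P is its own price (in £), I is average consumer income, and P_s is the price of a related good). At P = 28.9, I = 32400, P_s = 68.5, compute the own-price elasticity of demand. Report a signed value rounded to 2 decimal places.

-0.32

At the given values, Q = 34830 − 218(28.9) + 0.0931(32400) − 175(68.5) = 19558.74.
∂Q/∂P = −218.
E = (-218) × (28.9/19558.74) = -0.3221…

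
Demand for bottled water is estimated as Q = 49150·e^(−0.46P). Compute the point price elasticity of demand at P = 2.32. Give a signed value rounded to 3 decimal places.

-1.067

dQ/dP = −0.46·Q = -7776.82. At P = 2.32, Q = 16906.1.
Ed = (dQ/dP)·(P/Q) = (-7776.82) × (2.32/16906.1) = -1.0672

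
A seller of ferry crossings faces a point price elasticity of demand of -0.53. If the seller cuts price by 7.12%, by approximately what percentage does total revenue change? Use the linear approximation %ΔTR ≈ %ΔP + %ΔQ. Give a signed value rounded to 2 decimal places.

%ΔQ ≈ Ed × %ΔP = (-0.53) × (-7.12%) = +3.7736%
%ΔTR ≈ %ΔP + %ΔQ = (-7.12%) + (+3.7736%) = -3.3464%

-3.35%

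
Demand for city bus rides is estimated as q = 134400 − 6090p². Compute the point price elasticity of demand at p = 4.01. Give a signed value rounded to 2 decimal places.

dq/dp = −2·6090·p = -48841.8. At p = 4.01, q = 36472.191.
Ed = (dq/dp)·(p/q) = (-48841.8) × (4.01/36472.191) = -5.3699…

-5.37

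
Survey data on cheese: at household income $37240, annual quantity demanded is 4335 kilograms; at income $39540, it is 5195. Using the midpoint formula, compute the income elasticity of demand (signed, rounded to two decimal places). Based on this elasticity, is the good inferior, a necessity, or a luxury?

3.01; luxury

%ΔQ = (5195 − 4335)/[( 4335 + 5195)/2] = 860/4765 = 0.180482…
%ΔIncome = (39540 − 37240)/[( 37240 + 39540)/2] = 2300/38390 = 0.059911…
E_income = (860/4765) / (2300/38390) = 3.0124…
E_income > 1 ⇒ normal good, luxury.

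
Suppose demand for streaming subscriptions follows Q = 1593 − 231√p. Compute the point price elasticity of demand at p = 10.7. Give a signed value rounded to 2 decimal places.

dQ/dp = −231/(2√p) = -35.3094. At p = 10.7, Q = 837.379.
Ed = (dQ/dp)·(p/Q) = (-35.3094) × (10.7/837.379) = -0.4511…

-0.45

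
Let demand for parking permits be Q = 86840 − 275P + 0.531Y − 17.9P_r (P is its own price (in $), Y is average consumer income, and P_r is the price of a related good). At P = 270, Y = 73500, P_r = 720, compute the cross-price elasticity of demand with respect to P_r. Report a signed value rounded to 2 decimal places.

At the given values, Q = 86840 − 275(270) + 0.531(73500) − 17.9(720) = 38730.5.
∂Q/∂P_r = -17.9.
E = (-17.9) × (720/38730.5) = -0.3327…

-0.33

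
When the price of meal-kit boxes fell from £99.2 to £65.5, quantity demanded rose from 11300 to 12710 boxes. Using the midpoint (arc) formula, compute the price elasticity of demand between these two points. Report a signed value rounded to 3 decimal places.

%ΔQ = (12710 − 11300) / [(11300 + 12710)/2] = 1410/12005 = 0.117451…
%ΔP = (65.5 − 99.2) / [(99.2 + 65.5)/2] = -33.7/82.35 = -0.409228…
Arc Ed = %ΔQ / %ΔP = (1410/12005) / (-33.7/82.35) = -0.28700…

-0.287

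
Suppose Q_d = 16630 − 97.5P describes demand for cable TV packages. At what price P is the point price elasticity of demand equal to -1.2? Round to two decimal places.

Ed = −97.5P/(16630 − 97.5P). Set this equal to -1.2:
97.5P = 1.2·(16630 − 97.5P) ⇒ 97.5P(1 + 1.2) = 1.2·16630
P = 1.2·16630 / (97.5·2.2) = 93.0349…

93.03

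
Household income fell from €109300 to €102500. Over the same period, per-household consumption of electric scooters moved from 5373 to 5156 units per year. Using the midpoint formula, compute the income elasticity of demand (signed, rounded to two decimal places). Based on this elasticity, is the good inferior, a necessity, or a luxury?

0.64; necessity

%ΔQ = (5156 − 5373)/[( 5373 + 5156)/2] = -217/5264.5 = -0.041219…
%ΔIncome = (102500 − 109300)/[( 109300 + 102500)/2] = -6800/105900 = -0.064211…
E_income = (-217/5264.5) / (-6800/105900) = 0.6419…
0 < E_income < 1 ⇒ normal good, necessity.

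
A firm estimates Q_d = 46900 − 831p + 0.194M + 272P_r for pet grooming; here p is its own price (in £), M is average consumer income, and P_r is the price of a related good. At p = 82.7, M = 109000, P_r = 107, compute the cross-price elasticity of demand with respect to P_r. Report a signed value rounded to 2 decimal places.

1.02

At the given values, Q_d = 46900 − 831(82.7) + 0.194(109000) + 272(107) = 28426.3.
∂Q_d/∂P_r = 272.
E = (272) × (107/28426.3) = 1.0238…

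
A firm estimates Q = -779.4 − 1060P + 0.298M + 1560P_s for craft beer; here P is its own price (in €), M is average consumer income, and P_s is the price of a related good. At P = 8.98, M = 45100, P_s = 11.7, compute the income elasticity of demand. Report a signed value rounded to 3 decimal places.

At the given values, Q = -779.4 − 1060(8.98) + 0.298(45100) + 1560(11.7) = 21393.6.
∂Q/∂M = 0.298.
E = (0.298) × (45100/21393.6) = 0.62821…

0.628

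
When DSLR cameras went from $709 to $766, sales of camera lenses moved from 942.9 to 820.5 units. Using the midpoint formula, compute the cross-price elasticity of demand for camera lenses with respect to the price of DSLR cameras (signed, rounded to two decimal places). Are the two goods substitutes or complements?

-1.80; complements

%ΔQ_{camera lenses} = (820.5 − 942.9)/avg = -122.4/881.7 = -0.138822…
%ΔP_{DSLR cameras} = (766 − 709)/avg = 57/737.5 = 0.077288…
E_cross = (-122.4/881.7) / (57/737.5) = -1.7961…
E_cross < 0 ⇒ the goods are complements.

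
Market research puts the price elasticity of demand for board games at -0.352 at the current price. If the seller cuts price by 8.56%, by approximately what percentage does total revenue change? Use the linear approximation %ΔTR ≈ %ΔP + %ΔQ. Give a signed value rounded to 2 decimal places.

-5.55%

%ΔQ ≈ Ed × %ΔP = (-0.352) × (-8.56%) = +3.0131%
%ΔTR ≈ %ΔP + %ΔQ = (-8.56%) + (+3.0131%) = -5.5469%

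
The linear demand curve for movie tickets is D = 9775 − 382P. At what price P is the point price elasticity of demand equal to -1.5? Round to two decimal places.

15.35

Ed = −382P/(9775 − 382P). Set this equal to -1.5:
382P = 1.5·(9775 − 382P) ⇒ 382P(1 + 1.5) = 1.5·9775
P = 1.5·9775 / (382·2.5) = 15.3534…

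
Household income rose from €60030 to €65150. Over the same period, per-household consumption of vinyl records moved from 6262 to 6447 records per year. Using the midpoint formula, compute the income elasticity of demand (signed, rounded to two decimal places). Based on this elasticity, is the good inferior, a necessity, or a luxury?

%ΔQ = (6447 − 6262)/[( 6262 + 6447)/2] = 185/6354.5 = 0.029113…
%ΔIncome = (65150 − 60030)/[( 60030 + 65150)/2] = 5120/62590 = 0.081802…
E_income = (185/6354.5) / (5120/62590) = 0.3558…
0 < E_income < 1 ⇒ normal good, necessity.

0.36; necessity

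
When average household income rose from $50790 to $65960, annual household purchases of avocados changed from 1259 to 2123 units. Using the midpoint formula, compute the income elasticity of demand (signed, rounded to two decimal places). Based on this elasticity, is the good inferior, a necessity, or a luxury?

%ΔQ = (2123 − 1259)/[( 1259 + 2123)/2] = 864/1691 = 0.510940…
%ΔIncome = (65960 − 50790)/[( 50790 + 65960)/2] = 15170/58375 = 0.259871…
E_income = (864/1691) / (15170/58375) = 1.9661…
E_income > 1 ⇒ normal good, luxury.

1.97; luxury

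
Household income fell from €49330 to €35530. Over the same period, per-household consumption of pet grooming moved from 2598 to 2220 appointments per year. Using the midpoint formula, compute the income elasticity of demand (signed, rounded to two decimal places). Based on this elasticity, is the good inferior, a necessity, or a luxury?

0.48; necessity

%ΔQ = (2220 − 2598)/[( 2598 + 2220)/2] = -378/2409 = -0.156911…
%ΔIncome = (35530 − 49330)/[( 49330 + 35530)/2] = -13800/42430 = -0.325241…
E_income = (-378/2409) / (-13800/42430) = 0.4824…
0 < E_income < 1 ⇒ normal good, necessity.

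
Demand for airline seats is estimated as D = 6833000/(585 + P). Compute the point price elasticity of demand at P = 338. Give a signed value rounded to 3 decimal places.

-0.366

dD/dP = −6833000/(585 + P)² = -8.02062. At P = 338, D = 7403.03.
Ed = (dD/dP)·(P/D) = (-8.02062) × (338/7403.03) = -0.36619…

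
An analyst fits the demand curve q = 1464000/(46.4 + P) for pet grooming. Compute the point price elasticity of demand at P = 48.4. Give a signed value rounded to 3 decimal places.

dq/dP = −1464000/(46.4 + P)² = -162.901. At P = 48.4, q = 15443.
Ed = (dq/dP)·(P/q) = (-162.901) × (48.4/15443) = -0.51054…

-0.511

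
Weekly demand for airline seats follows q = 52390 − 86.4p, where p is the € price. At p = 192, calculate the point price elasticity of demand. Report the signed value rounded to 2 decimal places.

dq/dp = −86.4. At p = 192, q = 52390 − 86.4(192) = 35801.2.
Ed = (dq/dp)·(p/q) = −86.4 × (192/35801.2) = -0.4633…

-0.46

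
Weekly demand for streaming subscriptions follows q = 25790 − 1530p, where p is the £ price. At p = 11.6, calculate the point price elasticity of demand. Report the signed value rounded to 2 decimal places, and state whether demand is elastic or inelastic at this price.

-2.21; elastic

dq/dp = −1530. At p = 11.6, q = 25790 − 1530(11.6) = 8042.
Ed = (dq/dp)·(p/q) = −1530 × (11.6/8042) = -2.2069…
|Ed| = 2.21 > 1, so demand is elastic.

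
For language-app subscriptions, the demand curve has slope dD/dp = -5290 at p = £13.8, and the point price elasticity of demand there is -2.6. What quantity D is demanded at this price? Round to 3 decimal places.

Ed = (dD/dp)·(p/D) ⇒ D = (dD/dp)·p/Ed = (-5290)·13.8/(-2.6) = 28077.69230…

28077.692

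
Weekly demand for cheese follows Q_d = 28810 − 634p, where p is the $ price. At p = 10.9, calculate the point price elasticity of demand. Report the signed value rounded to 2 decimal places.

-0.32

dQ_d/dp = −634. At p = 10.9, Q_d = 28810 − 634(10.9) = 21899.4.
Ed = (dQ_d/dp)·(p/Q_d) = −634 × (10.9/21899.4) = -0.3155…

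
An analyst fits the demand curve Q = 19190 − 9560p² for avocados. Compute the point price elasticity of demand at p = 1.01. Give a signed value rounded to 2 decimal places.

-2.07

dQ/dp = −2·9560·p = -19311.2. At p = 1.01, Q = 9437.844.
Ed = (dQ/dp)·(p/Q) = (-19311.2) × (1.01/9437.844) = -2.0666…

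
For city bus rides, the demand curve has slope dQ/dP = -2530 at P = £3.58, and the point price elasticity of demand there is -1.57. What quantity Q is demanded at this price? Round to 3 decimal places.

5769.045

Ed = (dQ/dP)·(P/Q) ⇒ Q = (dQ/dP)·P/Ed = (-2530)·3.58/(-1.57) = 5769.04458…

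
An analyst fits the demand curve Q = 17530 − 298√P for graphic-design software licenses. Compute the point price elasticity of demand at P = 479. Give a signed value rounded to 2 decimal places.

dQ/dP = −298/(2√P) = -6.80798. At P = 479, Q = 11008.
Ed = (dQ/dP)·(P/Q) = (-6.80798) × (479/11008) = -0.2962…

-0.30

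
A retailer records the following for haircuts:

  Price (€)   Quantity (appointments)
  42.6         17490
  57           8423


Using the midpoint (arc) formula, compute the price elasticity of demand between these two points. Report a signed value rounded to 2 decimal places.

-2.42

%ΔQ = (8423 − 17490) / [(17490 + 8423)/2] = -9067/12956.5 = -0.699803…
%ΔP = (57 − 42.6) / [(42.6 + 57)/2] = 14.4/49.8 = 0.289156…
Arc Ed = %ΔQ / %ΔP = (-9067/12956.5) / (14.4/49.8) = -2.4201…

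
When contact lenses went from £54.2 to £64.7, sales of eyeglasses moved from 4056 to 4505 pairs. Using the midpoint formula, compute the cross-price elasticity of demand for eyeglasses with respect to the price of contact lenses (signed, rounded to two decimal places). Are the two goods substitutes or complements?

0.59; substitutes

%ΔQ_{eyeglasses} = (4505 − 4056)/avg = 449/4280.5 = 0.104894…
%ΔP_{contact lenses} = (64.7 − 54.2)/avg = 10.5/59.45 = 0.176619…
E_cross = (449/4280.5) / (10.5/59.45) = 0.5939…
E_cross > 0 ⇒ the goods are substitutes.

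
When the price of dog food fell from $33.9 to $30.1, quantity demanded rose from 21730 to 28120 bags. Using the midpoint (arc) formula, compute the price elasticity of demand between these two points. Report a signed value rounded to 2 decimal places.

-2.16

%ΔQ = (28120 − 21730) / [(21730 + 28120)/2] = 6390/24925 = 0.256369…
%ΔP = (30.1 − 33.9) / [(33.9 + 30.1)/2] = -3.8/32 = -0.11875
Arc Ed = %ΔQ / %ΔP = (6390/24925) / (-3.8/32) = -2.1588…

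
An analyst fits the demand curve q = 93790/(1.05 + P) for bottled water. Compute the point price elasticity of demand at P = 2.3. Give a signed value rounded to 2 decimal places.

dq/dP = −93790/(1.05 + P)² = -8357.32. At P = 2.3, q = 27997.
Ed = (dq/dP)·(P/q) = (-8357.32) × (2.3/27997) = -0.6865…

-0.69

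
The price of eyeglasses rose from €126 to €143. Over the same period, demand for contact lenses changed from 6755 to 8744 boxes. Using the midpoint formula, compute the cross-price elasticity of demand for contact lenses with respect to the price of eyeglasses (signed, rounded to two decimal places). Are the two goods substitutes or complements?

2.03; substitutes

%ΔQ_{contact lenses} = (8744 − 6755)/avg = 1989/7749.5 = 0.256661…
%ΔP_{eyeglasses} = (143 − 126)/avg = 17/134.5 = 0.126394…
E_cross = (1989/7749.5) / (17/134.5) = 2.0306…
E_cross > 0 ⇒ the goods are substitutes.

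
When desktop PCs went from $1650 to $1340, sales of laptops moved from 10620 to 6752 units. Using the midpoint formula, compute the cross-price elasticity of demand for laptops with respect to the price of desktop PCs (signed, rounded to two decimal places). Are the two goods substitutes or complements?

2.15; substitutes

%ΔQ_{laptops} = (6752 − 10620)/avg = -3868/8686 = -0.445314…
%ΔP_{desktop PCs} = (1340 − 1650)/avg = -310/1495 = -0.207357…
E_cross = (-3868/8686) / (-310/1495) = 2.1475…
E_cross > 0 ⇒ the goods are substitutes.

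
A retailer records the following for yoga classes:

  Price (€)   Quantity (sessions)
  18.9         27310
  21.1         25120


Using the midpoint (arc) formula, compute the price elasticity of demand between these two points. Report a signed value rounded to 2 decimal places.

%ΔQ = (25120 − 27310) / [(27310 + 25120)/2] = -2190/26215 = -0.083539…
%ΔP = (21.1 − 18.9) / [(18.9 + 21.1)/2] = 2.2/20 = 0.11
Arc Ed = %ΔQ / %ΔP = (-2190/26215) / (2.2/20) = -0.7594…

-0.76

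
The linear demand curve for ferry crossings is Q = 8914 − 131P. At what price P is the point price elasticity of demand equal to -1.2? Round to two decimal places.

Ed = −131P/(8914 − 131P). Set this equal to -1.2:
131P = 1.2·(8914 − 131P) ⇒ 131P(1 + 1.2) = 1.2·8914
P = 1.2·8914 / (131·2.2) = 37.1158…

37.12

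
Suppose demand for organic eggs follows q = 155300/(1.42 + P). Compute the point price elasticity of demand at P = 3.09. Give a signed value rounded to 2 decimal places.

dq/dP = −155300/(1.42 + P)² = -7635.16. At P = 3.09, q = 34434.6.
Ed = (dq/dP)·(P/q) = (-7635.16) × (3.09/34434.6) = -0.6851…

-0.69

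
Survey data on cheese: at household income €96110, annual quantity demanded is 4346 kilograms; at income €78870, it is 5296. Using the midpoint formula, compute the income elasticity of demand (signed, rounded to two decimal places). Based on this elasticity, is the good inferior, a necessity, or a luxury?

%ΔQ = (5296 − 4346)/[( 4346 + 5296)/2] = 950/4821 = 0.197054…
%ΔIncome = (78870 − 96110)/[( 96110 + 78870)/2] = -17240/87490 = -0.197051…
E_income = (950/4821) / (-17240/87490) = -1.0000…
E_income < 0 ⇒ inferior good.

-1.00; inferior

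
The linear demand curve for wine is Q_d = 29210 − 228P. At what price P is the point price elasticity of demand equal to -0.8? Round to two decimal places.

56.94

Ed = −228P/(29210 − 228P). Set this equal to -0.8:
228P = 0.8·(29210 − 228P) ⇒ 228P(1 + 0.8) = 0.8·29210
P = 0.8·29210 / (228·1.8) = 56.9395…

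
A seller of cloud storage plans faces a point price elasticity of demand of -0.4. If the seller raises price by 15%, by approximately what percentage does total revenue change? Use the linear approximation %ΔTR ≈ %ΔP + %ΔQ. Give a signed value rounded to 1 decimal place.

%ΔQ ≈ Ed × %ΔP = (-0.4) × (+15%) = -6.0000%
%ΔTR ≈ %ΔP + %ΔQ = (+15%) + (-6.0000%) = +9.0000%

+9.0%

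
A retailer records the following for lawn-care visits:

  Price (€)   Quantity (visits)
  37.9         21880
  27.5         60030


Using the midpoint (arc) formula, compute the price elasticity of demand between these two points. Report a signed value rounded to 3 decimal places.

%ΔQ = (60030 − 21880) / [(21880 + 60030)/2] = 38150/40955 = 0.931510…
%ΔP = (27.5 − 37.9) / [(37.9 + 27.5)/2] = -10.4/32.7 = -0.318042…
Arc Ed = %ΔQ / %ΔP = (38150/40955) / (-10.4/32.7) = -2.92888…

-2.929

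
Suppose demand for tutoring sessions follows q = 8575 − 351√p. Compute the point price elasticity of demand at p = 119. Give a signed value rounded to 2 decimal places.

-0.40

dq/dp = −351/(2√p) = -16.0881. At p = 119, q = 4746.04.
Ed = (dq/dp)·(p/q) = (-16.0881) × (119/4746.04) = -0.4033…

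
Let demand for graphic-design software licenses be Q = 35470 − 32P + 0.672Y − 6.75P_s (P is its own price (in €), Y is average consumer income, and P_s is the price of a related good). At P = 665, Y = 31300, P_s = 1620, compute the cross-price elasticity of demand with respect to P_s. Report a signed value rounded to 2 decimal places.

At the given values, Q = 35470 − 32(665) + 0.672(31300) − 6.75(1620) = 24288.6.
∂Q/∂P_s = -6.75.
E = (-6.75) × (1620/24288.6) = -0.4502…

-0.45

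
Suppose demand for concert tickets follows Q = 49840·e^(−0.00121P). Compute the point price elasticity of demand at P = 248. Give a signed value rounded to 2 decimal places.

dQ/dP = −0.00121·Q = -44.6725. At P = 248, Q = 36919.4.
Ed = (dQ/dP)·(P/Q) = (-44.6725) × (248/36919.4) = -0.3000…

-0.30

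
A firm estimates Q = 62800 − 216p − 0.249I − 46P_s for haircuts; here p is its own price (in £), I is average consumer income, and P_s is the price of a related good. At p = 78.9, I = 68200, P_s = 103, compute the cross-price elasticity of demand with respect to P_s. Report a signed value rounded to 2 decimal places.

-0.20

At the given values, Q = 62800 − 216(78.9) − 0.249(68200) − 46(103) = 24037.8.
∂Q/∂P_s = -46.
E = (-46) × (103/24037.8) = -0.1971…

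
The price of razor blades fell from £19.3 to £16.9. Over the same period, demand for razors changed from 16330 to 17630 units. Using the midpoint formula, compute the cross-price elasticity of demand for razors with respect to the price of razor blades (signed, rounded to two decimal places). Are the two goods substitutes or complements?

-0.58; complements

%ΔQ_{razors} = (17630 − 16330)/avg = 1300/16980 = 0.076560…
%ΔP_{razor blades} = (16.9 − 19.3)/avg = -2.4/18.1 = -0.132596…
E_cross = (1300/16980) / (-2.4/18.1) = -0.5773…
E_cross < 0 ⇒ the goods are complements.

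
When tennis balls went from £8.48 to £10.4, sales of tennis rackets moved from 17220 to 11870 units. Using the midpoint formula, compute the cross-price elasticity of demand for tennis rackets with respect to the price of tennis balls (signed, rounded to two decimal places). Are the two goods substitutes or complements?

-1.81; complements

%ΔQ_{tennis rackets} = (11870 − 17220)/avg = -5350/14545 = -0.367823…
%ΔP_{tennis balls} = (10.4 − 8.48)/avg = 1.92/9.44 = 0.203389…
E_cross = (-5350/14545) / (1.92/9.44) = -1.8084…
E_cross < 0 ⇒ the goods are complements.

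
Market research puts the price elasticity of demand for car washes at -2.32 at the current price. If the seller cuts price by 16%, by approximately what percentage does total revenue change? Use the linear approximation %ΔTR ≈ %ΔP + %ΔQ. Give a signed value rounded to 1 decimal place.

+21.1%

%ΔQ ≈ Ed × %ΔP = (-2.32) × (-16%) = +37.1200%
%ΔTR ≈ %ΔP + %ΔQ = (-16%) + (+37.1200%) = +21.1200%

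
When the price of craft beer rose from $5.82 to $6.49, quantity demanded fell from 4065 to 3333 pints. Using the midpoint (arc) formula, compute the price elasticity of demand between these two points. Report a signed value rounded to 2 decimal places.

-1.82

%ΔQ = (3333 − 4065) / [(4065 + 3333)/2] = -732/3699 = -0.197891…
%ΔP = (6.49 − 5.82) / [(5.82 + 6.49)/2] = 0.67/6.155 = 0.108854…
Arc Ed = %ΔQ / %ΔP = (-732/3699) / (0.67/6.155) = -1.8179…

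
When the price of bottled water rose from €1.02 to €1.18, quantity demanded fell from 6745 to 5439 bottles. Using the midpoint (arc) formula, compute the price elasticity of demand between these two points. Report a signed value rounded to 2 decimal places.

%ΔQ = (5439 − 6745) / [(6745 + 5439)/2] = -1306/6092 = -0.214379…
%ΔP = (1.18 − 1.02) / [(1.02 + 1.18)/2] = 0.16/1.1 = 0.145454…
Arc Ed = %ΔQ / %ΔP = (-1306/6092) / (0.16/1.1) = -1.4738…

-1.47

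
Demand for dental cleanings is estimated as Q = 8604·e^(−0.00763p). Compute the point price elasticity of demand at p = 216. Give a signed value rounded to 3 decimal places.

dQ/dp = −0.00763·Q = -12.632. At p = 216, Q = 1655.57.
Ed = (dQ/dp)·(p/Q) = (-12.632) × (216/1655.57) = -1.64808

-1.648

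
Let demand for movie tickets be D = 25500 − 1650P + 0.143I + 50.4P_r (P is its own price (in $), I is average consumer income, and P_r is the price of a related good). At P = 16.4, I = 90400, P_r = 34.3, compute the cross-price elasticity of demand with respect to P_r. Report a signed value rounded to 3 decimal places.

0.132

At the given values, D = 25500 − 1650(16.4) + 0.143(90400) + 50.4(34.3) = 13095.92.
∂D/∂P_r = 50.4.
E = (50.4) × (34.3/13095.92) = 0.13200…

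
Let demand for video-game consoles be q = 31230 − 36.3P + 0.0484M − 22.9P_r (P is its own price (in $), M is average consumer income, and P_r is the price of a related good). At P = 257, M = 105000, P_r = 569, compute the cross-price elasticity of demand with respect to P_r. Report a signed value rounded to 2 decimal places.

-0.93

At the given values, q = 31230 − 36.3(257) + 0.0484(105000) − 22.9(569) = 13952.8.
∂q/∂P_r = -22.9.
E = (-22.9) × (569/13952.8) = -0.9338…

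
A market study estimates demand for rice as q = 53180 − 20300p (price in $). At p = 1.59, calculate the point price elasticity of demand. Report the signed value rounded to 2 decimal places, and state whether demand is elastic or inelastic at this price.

-1.54; elastic

dq/dp = −20300. At p = 1.59, q = 53180 − 20300(1.59) = 20903.
Ed = (dq/dp)·(p/q) = −20300 × (1.59/20903) = -1.5441…
|Ed| = 1.54 > 1, so demand is elastic.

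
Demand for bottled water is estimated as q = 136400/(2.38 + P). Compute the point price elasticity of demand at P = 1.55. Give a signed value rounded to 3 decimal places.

-0.394

dq/dP = −136400/(2.38 + P)² = -8831.39. At P = 1.55, q = 34707.4.
Ed = (dq/dP)·(P/q) = (-8831.39) × (1.55/34707.4) = -0.39440…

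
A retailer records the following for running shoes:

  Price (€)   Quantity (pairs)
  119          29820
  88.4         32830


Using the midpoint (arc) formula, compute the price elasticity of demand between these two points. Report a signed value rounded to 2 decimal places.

-0.33

%ΔQ = (32830 − 29820) / [(29820 + 32830)/2] = 3010/31325 = 0.096089…
%ΔP = (88.4 − 119) / [(119 + 88.4)/2] = -30.6/103.7 = -0.295081…
Arc Ed = %ΔQ / %ΔP = (3010/31325) / (-30.6/103.7) = -0.3256…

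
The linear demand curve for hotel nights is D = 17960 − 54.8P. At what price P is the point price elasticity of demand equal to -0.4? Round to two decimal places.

Ed = −54.8P/(17960 − 54.8P). Set this equal to -0.4:
54.8P = 0.4·(17960 − 54.8P) ⇒ 54.8P(1 + 0.4) = 0.4·17960
P = 0.4·17960 / (54.8·1.4) = 93.6392…

93.64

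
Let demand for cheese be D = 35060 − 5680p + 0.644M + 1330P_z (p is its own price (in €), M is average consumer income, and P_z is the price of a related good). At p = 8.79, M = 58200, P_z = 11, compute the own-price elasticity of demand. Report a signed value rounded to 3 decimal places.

At the given values, D = 35060 − 5680(8.79) + 0.644(58200) + 1330(11) = 37243.6.
∂D/∂p = −5680.
E = (-5680) × (8.79/37243.6) = -1.34055…

-1.341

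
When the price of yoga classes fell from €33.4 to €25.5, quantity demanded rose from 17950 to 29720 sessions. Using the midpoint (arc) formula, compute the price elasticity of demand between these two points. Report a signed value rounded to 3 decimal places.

%ΔQ = (29720 − 17950) / [(17950 + 29720)/2] = 11770/23835 = 0.493811…
%ΔP = (25.5 − 33.4) / [(33.4 + 25.5)/2] = -7.9/29.45 = -0.268251…
Arc Ed = %ΔQ / %ΔP = (11770/23835) / (-7.9/29.45) = -1.84085…

-1.841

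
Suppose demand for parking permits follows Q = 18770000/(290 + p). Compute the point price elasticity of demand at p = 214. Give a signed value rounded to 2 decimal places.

-0.42

dQ/dp = −18770000/(290 + p)² = -73.893. At p = 214, Q = 37242.1.
Ed = (dQ/dp)·(p/Q) = (-73.893) × (214/37242.1) = -0.4246…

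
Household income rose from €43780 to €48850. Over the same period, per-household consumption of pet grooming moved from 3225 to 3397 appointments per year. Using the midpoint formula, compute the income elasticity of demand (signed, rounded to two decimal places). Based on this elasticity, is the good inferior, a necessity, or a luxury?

0.47; necessity

%ΔQ = (3397 − 3225)/[( 3225 + 3397)/2] = 172/3311 = 0.051948…
%ΔIncome = (48850 − 43780)/[( 43780 + 48850)/2] = 5070/46315 = 0.109467…
E_income = (172/3311) / (5070/46315) = 0.4745…
0 < E_income < 1 ⇒ normal good, necessity.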